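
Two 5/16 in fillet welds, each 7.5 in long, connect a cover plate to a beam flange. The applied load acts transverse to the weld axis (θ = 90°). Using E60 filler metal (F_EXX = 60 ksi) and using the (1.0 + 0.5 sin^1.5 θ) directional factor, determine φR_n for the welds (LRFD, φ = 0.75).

φR_n ≈ 134 kip

t_e = 0.707 × 0.3125 = 0.2209 in; A_we = 0.2209 × 15 = 3.314 in².
Directional factor: 1.0 + 0.5 sin^1.5(90°) = 1.5.
F_nw = 0.6 × 60 × 1.5 = 54 ksi.
φR_n = 0.75 × 54 × 3.314 = 134.2 kip.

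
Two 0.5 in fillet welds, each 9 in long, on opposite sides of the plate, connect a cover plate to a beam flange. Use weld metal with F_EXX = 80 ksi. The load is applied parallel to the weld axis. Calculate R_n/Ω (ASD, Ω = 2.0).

Effective throat t_e = 0.707 × 0.5 = 0.3535 in.
Total length L = 18 in; A_we = 0.3535 × 18 = 6.363 in².
F_nw = 0.6 F_EXX = 0.6 × 80 = 48 ksi.
R_n = 48 × 6.363 = 305.4 kip; R_n/Ω = 305.4/2.0 = 152.7 kip.

R_n/Ω ≈ 153 kip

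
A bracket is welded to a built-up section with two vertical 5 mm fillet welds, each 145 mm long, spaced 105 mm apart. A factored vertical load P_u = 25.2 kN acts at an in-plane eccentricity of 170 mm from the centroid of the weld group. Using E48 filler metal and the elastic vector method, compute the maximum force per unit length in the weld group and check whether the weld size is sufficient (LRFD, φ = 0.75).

E48XX → F_EXX = 480 MPa.
Total weld length L_w = 290 mm. Treat welds as unit-width lines.
Polar moment about centroid: J = 2[d³/12 + d(b/2)²] = 2[145³/12 + 145×52.5²] = 1307000 mm³.
Direct shear f_v = P/L_w = 25.2×10³ / 290 = 86.9 N/mm (vertical).
Torsion M = P·e = 25.2×10³ × 170 = 4284000 N·mm.
Critical point at (x, y) = (52.5, 72.5) from centroid. f_tx = M·y/J = 237.6 N/mm; f_ty = M·x/J = 172 N/mm.
Resultant f_max = √[f_tx² + (f_v + f_ty)²] = √[237.6² + (86.9 + 172)²] = 351.4 N/mm.
Capacity per unit length: φr_n = 0.75 × 0.6 × 480 × (0.707 × 5) = 763.6 N/mm.
351.4 ≤ 763.6 → adequate.

f_max ≈ 351 N/mm; adequate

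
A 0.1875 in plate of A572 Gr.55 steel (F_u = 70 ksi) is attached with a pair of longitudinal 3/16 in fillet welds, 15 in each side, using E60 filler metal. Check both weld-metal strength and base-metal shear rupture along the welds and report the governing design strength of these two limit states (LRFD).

E60XX → F_EXX = 60 ksi.
t_e = 0.707 × 0.1875 = 0.1326 in; L = 30 in.
Weld metal: φR_n = 0.75 × 0.6 × 60 × 0.1326 × 30 = 107.4 kip.
Base metal (shear rupture): φR_n = 0.75 × 0.6 × 70 × 0.1875 × 30 = 177.2 kip.
Governing: weld metal.

φR_n ≈ 107 kip (weld metal governs)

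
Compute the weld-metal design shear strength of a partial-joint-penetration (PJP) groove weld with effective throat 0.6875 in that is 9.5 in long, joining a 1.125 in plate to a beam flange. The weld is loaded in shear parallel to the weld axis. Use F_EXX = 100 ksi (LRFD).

Effective throat (given) t_e = 0.6875 in.
A_we = 0.6875 × 9.5 = 6.531 in².
F_nw = 0.6 F_EXX = 60 ksi.
φR_n = 0.75 × 60 × 6.531 = 293.9 kip.

φR_n ≈ 294 kip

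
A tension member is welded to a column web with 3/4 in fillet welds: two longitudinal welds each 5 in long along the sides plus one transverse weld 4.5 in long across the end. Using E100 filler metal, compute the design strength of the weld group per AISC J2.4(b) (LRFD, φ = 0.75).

E100XX → F_EXX = 100 ksi.
t_e = 0.707 × 0.75 = 0.5302 in.
R_nwl = 0.6 × 100 × 0.5302 × 10 = 318.2 kip (longitudinal, 2 welds).
R_nwt = 0.6 × 100 × 0.5302 × 4.5 = 143.2 kip (transverse, base value).
(i) R_nwl + R_nwt = 461.3 kip; (ii) 0.85 R_nwl + 1.5 R_nwt = 485.2 kip.
R_n = max = 485.2 kip [governs: (ii)]; φR_n = 363.9 kip.

φR_n ≈ 364 kip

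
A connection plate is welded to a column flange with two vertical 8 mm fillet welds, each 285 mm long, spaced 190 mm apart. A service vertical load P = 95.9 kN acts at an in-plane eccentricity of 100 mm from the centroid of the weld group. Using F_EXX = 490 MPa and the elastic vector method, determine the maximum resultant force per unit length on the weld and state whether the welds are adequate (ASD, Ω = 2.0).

Total weld length L_w = 570 mm. Treat welds as unit-width lines.
Polar moment about centroid: J = 2[d³/12 + d(b/2)²] = 2[285³/12 + 285×95²] = 9002000 mm³.
Direct shear f_v = P/L_w = 95.9×10³ / 570 = 168.2 N/mm (vertical).
Torsion M = P·e = 95.9×10³ × 100 = 9590000 N·mm.
Critical point at (x, y) = (95, 142.5) from centroid. f_tx = M·y/J = 151.8 N/mm; f_ty = M·x/J = 101.2 N/mm.
Resultant f_max = √[f_tx² + (f_v + f_ty)²] = √[151.8² + (168.2 + 101.2)²] = 309.3 N/mm.
Capacity per unit length: r_n/Ω = (1/2.0) × 0.6 × 490 × (0.707 × 8) = 831.4 N/mm.
309.3 ≤ 831.4 → adequate.

f_max ≈ 309 N/mm; adequate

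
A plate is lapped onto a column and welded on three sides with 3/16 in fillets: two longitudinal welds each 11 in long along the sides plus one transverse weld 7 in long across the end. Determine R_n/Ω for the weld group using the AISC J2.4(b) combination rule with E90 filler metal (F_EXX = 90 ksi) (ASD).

t_e = 0.707 × 0.1875 = 0.1326 in.
R_nwl = 0.6 × 90 × 0.1326 × 22 = 157.5 kips (longitudinal, 2 welds).
R_nwt = 0.6 × 90 × 0.1326 × 7 = 50.11 kips (transverse, base value).
(i) R_nwl + R_nwt = 207.6 kips; (ii) 0.85 R_nwl + 1.5 R_nwt = 209 kips.
R_n = max = 209 kips [governs: (ii)]; R_n/Ω = 104.5 kips.

R_n/Ω ≈ 105 kips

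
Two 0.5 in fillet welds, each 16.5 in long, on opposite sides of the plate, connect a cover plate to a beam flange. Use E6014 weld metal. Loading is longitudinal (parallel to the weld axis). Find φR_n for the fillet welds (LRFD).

E60XX → F_EXX = 60 ksi.
Effective throat t_e = 0.707 × 0.5 = 0.3535 in.
Total length L = 33 in; A_we = 0.3535 × 33 = 11.67 in².
F_nw = 0.6 F_EXX = 0.6 × 60 = 36 ksi.
φR_n = 0.75 × 36 × 11.67 = 315 kip.

φR_n ≈ 315 kip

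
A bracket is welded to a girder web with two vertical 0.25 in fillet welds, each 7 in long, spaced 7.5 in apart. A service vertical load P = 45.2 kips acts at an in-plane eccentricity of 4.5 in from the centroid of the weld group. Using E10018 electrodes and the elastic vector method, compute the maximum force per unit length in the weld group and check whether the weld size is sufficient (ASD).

E100XX → F_EXX = 100 ksi.
Total weld length L_w = 14 in. Treat welds as unit-width lines.
Polar moment about centroid: J = 2[d³/12 + d(b/2)²] = 2[7³/12 + 7×3.75²] = 254 in³.
Direct shear f_v = P/L_w = 45.2 / 14 = 3.229 kip/in (vertical).
Torsion M = P·e = 45.2 × 4.5 = 203.4 kip·in.
Critical point at (x, y) = (3.75, 3.5) from centroid. f_tx = M·y/J = 2.802 kip/in; f_ty = M·x/J = 3.002 kip/in.
Resultant f_max = √[f_tx² + (f_v + f_ty)²] = √[2.802² + (3.229 + 3.002)²] = 6.832 kip/in.
Capacity per unit length: r_n/Ω = (1/2.0) × 0.6 × 100 × (0.707 × 0.25) = 5.302 kip/in.
6.832 > 5.302 → NOT adequate.

f_max ≈ 6.83 kip/in; NOT adequate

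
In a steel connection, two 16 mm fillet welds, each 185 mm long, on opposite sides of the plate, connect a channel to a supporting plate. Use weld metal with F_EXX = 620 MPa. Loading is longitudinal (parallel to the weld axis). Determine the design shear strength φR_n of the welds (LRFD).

φR_n ≈ 1170 kN

Effective throat t_e = 0.707 × 16 = 11.31 mm.
Total length L = 370 mm; A_we = 11.31 × 370 = 4185 mm².
F_nw = 0.6 F_EXX = 0.6 × 620 = 372 MPa.
φR_n = 0.75 × 372 × 4185 × 10⁻³ = 1168 kN.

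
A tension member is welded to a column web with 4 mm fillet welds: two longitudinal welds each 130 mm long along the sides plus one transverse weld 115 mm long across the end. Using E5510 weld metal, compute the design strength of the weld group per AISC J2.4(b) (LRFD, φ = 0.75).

φR_n ≈ 275 kN

E55XX → F_EXX = 550 MPa.
t_e = 0.707 × 4 = 2.828 mm.
R_nwl = 0.6 × 550 × 2.828 × 260 × 10⁻³ = 242.6 kN (longitudinal, 2 welds).
R_nwt = 0.6 × 550 × 2.828 × 115 × 10⁻³ = 107.3 kN (transverse, base value).
(i) R_nwl + R_nwt = 350 kN; (ii) 0.85 R_nwl + 1.5 R_nwt = 367.2 kN.
R_n = max = 367.2 kN [governs: (ii)]; φR_n = 275.4 kN.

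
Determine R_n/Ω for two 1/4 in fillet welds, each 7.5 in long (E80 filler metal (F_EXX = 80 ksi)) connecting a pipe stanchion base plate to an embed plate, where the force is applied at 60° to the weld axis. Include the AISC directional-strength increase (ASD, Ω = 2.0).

t_e = 0.707 × 0.25 = 0.1767 in; A_we = 0.1767 × 15 = 2.651 in².
Directional factor: 1.0 + 0.5 sin^1.5(60°) = 1.403.
F_nw = 0.6 × 80 × 1.403 = 67.34 ksi.
R_n/Ω = (67.34 × 2.651) / 2.0 = 89.27 kips.

R_n/Ω ≈ 89.3 kips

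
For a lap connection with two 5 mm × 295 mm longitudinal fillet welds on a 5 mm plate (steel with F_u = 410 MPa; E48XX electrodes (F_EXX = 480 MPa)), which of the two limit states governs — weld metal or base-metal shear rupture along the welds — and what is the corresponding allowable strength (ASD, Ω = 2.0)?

t_e = 0.707 × 5 = 3.535 mm; L = 590 mm.
Weld metal: R_n/Ω = (1/2.0) × 0.6 × 480 × 3.535 × 590 × 10⁻³ = 300.3 kN.
Base metal (shear rupture): R_n/Ω = (1/2.0) × 0.6 × 410 × 5 × 590 × 10⁻³ = 362.9 kN.
Governing: weld metal.

R_n/Ω ≈ 300 kN (weld metal governs)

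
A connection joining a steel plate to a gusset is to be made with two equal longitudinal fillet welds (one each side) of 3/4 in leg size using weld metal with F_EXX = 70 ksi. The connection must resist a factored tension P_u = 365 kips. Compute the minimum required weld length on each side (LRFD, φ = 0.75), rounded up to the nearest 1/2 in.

L = 11 in on each side

Throat t_e = 0.707 × 0.75 = 0.5302 in.
φr_n = 0.75 × 0.6 × 70 × 0.5302 = 16.7 kips/in.
L_req = P_u / φr_n = 365 / 16.7 = 21.85 in total.
Per side: 21.85 / 2 = 10.93 in.
Round up → use L = 11 in on each side.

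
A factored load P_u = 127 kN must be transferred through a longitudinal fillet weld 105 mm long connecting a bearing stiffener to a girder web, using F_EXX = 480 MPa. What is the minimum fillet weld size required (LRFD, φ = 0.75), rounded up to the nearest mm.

Total weld length L = 105 mm.
Required throat t_e = P_u / (φ × 0.6 F_EXX × L) = 127 / (0.75 × 0.6 × 480 × 105 × 10⁻³) = 5.6 mm.
Required leg w = t_e / 0.707 = 7.92 mm → use 8 mm.

w = 8 mm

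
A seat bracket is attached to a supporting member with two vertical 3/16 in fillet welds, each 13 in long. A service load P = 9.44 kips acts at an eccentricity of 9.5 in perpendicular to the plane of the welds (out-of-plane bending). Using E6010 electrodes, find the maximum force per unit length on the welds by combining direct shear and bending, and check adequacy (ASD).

f_max ≈ 1.63 kip/in; adequate

E60XX → F_EXX = 60 ksi.
L_w = 2 × 13 = 26 in; section modulus (unit throat) S = 2 × L²/6 = 56.33 in².
Direct shear f_v = P/L_w = 9.44/26 = 0.3631 kip/in.
Moment M = P × e = 9.44 × 9.5 = 89.68 kip·in; bending f_b = M/S = 1.592 kip/in.
f_max = √(f_v² + f_b²) = √(0.3631² + 1.592²) = 1.633 kip/in.
r_n/Ω = (1/2.0) × 0.6 × 60 × (0.707 × 0.1875) = 2.386 kip/in → adequate.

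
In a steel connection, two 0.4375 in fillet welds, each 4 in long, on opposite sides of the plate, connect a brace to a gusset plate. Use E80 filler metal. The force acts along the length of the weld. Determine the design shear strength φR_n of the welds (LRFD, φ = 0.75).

E80XX → F_EXX = 80 ksi.
Effective throat t_e = 0.707 × 0.4375 = 0.3093 in.
Total length L = 8 in; A_we = 0.3093 × 8 = 2.474 in².
F_nw = 0.6 F_EXX = 0.6 × 80 = 48 ksi.
φR_n = 0.75 × 48 × 2.474 = 89.08 kips.

φR_n ≈ 89.1 kips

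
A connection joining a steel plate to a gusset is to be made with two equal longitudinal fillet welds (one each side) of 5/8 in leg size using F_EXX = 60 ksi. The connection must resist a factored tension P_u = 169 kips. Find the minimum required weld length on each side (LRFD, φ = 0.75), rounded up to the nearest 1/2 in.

L = 7.5 in on each side

Throat t_e = 0.707 × 0.625 = 0.4419 in.
φr_n = 0.75 × 0.6 × 60 × 0.4419 = 11.93 kips/in.
L_req = P_u / φr_n = 169 / 11.93 = 14.17 in total.
Per side: 14.17 / 2 = 7.083 in.
Round up → use L = 7.5 in on each side.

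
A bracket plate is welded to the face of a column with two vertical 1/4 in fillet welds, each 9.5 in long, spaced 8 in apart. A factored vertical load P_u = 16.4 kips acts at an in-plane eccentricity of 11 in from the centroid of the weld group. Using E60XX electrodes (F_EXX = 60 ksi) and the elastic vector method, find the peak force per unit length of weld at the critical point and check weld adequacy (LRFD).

Total weld length L_w = 19 in. Treat welds as unit-width lines.
Polar moment about centroid: J = 2[d³/12 + d(b/2)²] = 2[9.5³/12 + 9.5×4²] = 446.9 in³.
Direct shear f_v = P/L_w = 16.4 / 19 = 0.8632 kip/in (vertical).
Torsion M = P·e = 16.4 × 11 = 180.4 kip·in.
Critical point at (x, y) = (4, 4.75) from centroid. f_tx = M·y/J = 1.917 kip/in; f_ty = M·x/J = 1.615 kip/in.
Resultant f_max = √[f_tx² + (f_v + f_ty)²] = √[1.917² + (0.8632 + 1.615)²] = 3.133 kip/in.
Capacity per unit length: φr_n = 0.75 × 0.6 × 60 × (0.707 × 0.25) = 4.772 kip/in.
3.133 ≤ 4.772 → adequate.

f_max ≈ 3.13 kip/in; adequate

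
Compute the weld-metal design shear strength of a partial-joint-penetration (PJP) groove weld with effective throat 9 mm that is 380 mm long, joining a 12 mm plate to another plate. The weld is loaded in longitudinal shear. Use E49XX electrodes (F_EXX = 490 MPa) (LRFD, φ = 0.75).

Effective throat (given) t_e = 9 mm.
A_we = 9 × 380 = 3420 mm².
F_nw = 0.6 F_EXX = 294 MPa.
φR_n = 0.75 × 294 × 3420 × 10⁻³ = 754.1 kN.

φR_n ≈ 754 kN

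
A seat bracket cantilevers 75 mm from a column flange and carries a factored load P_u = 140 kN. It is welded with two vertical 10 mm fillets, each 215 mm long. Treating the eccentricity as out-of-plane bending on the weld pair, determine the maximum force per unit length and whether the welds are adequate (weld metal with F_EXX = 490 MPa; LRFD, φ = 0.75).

L_w = 2 × 215 = 430 mm; section modulus (unit throat) S = 2 × L²/6 = 15410 mm².
Direct shear f_v = P/L_w = 140×10³/430 = 325.6 N/mm.
Moment M = P × e = 140×10³ × 75 = 10500000 N·mm; bending f_b = M/S = 681.4 N/mm.
f_max = √(f_v² + f_b²) = √(325.6² + 681.4²) = 755.2 N/mm.
φr_n = 0.75 × 0.6 × 490 × (0.707 × 10) = 1559 N/mm → adequate.

f_max ≈ 755 N/mm; adequate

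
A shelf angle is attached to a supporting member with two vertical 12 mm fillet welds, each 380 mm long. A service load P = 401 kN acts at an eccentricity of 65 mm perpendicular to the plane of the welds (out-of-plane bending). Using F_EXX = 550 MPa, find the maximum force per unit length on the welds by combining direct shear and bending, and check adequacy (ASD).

L_w = 2 × 380 = 760 mm; section modulus (unit throat) S = 2 × L²/6 = 48130 mm².
Direct shear f_v = P/L_w = 401×10³/760 = 527.6 N/mm.
Moment M = P × e = 401×10³ × 65 = 26065000 N·mm; bending f_b = M/S = 541.5 N/mm.
f_max = √(f_v² + f_b²) = √(527.6² + 541.5²) = 756.1 N/mm.
r_n/Ω = (1/2.0) × 0.6 × 550 × (0.707 × 12) = 1400 N/mm → adequate.

f_max ≈ 756 N/mm; adequate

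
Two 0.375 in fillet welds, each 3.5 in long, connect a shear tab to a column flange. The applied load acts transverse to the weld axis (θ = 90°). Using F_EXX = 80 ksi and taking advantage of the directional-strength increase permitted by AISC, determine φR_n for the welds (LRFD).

φR_n ≈ 100 kip

t_e = 0.707 × 0.375 = 0.2651 in; A_we = 0.2651 × 7 = 1.856 in².
Directional factor: 1.0 + 0.5 sin^1.5(90°) = 1.5.
F_nw = 0.6 × 80 × 1.5 = 72 ksi.
φR_n = 0.75 × 72 × 1.856 = 100.2 kip.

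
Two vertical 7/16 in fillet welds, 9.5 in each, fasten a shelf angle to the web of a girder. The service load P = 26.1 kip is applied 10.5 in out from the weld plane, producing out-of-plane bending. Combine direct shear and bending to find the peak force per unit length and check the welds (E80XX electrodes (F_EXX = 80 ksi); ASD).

f_max ≈ 9.21 kip/in; NOT adequate

L_w = 2 × 9.5 = 19 in; section modulus (unit throat) S = 2 × L²/6 = 30.08 in².
Direct shear f_v = P/L_w = 26.1/19 = 1.374 kip/in.
Moment M = P × e = 26.1 × 10.5 = 274.05 kip·in; bending f_b = M/S = 9.11 kip/in.
f_max = √(f_v² + f_b²) = √(1.374² + 9.11²) = 9.213 kip/in.
r_n/Ω = (1/2.0) × 0.6 × 80 × (0.707 × 0.4375) = 7.423 kip/in → NOT adequate.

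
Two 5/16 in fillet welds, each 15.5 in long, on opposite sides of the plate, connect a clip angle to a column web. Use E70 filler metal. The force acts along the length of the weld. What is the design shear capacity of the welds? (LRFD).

φR_n ≈ 216 kip

E70XX → F_EXX = 70 ksi.
Effective throat t_e = 0.707 × 0.3125 = 0.2209 in.
Total length L = 31 in; A_we = 0.2209 × 31 = 6.849 in².
F_nw = 0.6 F_EXX = 0.6 × 70 = 42 ksi.
φR_n = 0.75 × 42 × 6.849 = 215.7 kip.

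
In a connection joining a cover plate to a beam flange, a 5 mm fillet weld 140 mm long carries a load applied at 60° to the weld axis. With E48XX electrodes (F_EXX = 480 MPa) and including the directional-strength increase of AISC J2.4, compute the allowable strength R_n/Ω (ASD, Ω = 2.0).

t_e = 0.707 × 5 = 3.535 mm; A_we = 3.535 × 140 = 494.9 mm².
Directional factor: 1.0 + 0.5 sin^1.5(60°) = 1.403.
F_nw = 0.6 × 480 × 1.403 = 404.1 MPa.
R_n/Ω = (404.1 × 494.9) / 2.0 × 10⁻³ = 99.98 kN.

R_n/Ω ≈ 100 kN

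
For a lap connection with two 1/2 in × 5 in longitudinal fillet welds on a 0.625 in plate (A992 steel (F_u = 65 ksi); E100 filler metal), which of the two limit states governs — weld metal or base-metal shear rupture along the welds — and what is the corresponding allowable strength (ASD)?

R_n/Ω ≈ 106 kips (weld metal governs)

E100XX → F_EXX = 100 ksi.
t_e = 0.707 × 0.5 = 0.3535 in; L = 10 in.
Weld metal: R_n/Ω = (1/2.0) × 0.6 × 100 × 0.3535 × 10 = 106 kips.
Base metal (shear rupture): R_n/Ω = (1/2.0) × 0.6 × 65 × 0.625 × 10 = 121.9 kips.
Governing: weld metal.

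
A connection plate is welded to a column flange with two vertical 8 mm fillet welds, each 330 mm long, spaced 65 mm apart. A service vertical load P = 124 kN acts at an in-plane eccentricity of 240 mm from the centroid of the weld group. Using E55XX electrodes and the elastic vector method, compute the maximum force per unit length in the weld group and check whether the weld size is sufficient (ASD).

f_max ≈ 806 N/mm; adequate

E55XX → F_EXX = 550 MPa.
Total weld length L_w = 660 mm. Treat welds as unit-width lines.
Polar moment about centroid: J = 2[d³/12 + d(b/2)²] = 2[330³/12 + 330×32.5²] = 6687000 mm³.
Direct shear f_v = P/L_w = 124×10³ / 660 = 187.9 N/mm (vertical).
Torsion M = P·e = 124×10³ × 240 = 29760000 N·mm.
Critical point at (x, y) = (32.5, 165) from centroid. f_tx = M·y/J = 734.4 N/mm; f_ty = M·x/J = 144.6 N/mm.
Resultant f_max = √[f_tx² + (f_v + f_ty)²] = √[734.4² + (187.9 + 144.6)²] = 806.1 N/mm.
Capacity per unit length: r_n/Ω = (1/2.0) × 0.6 × 550 × (0.707 × 8) = 933.2 N/mm.
806.1 ≤ 933.2 → adequate.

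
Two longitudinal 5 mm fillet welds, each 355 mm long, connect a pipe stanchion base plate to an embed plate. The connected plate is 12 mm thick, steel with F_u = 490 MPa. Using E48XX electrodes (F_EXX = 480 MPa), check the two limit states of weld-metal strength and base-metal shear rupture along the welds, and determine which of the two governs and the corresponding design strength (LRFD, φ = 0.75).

t_e = 0.707 × 5 = 3.535 mm; L = 710 mm.
Weld metal: φR_n = 0.75 × 0.6 × 480 × 3.535 × 710 × 10⁻³ = 542.1 kN.
Base metal (shear rupture): φR_n = 0.75 × 0.6 × 490 × 12 × 710 × 10⁻³ = 1879 kN.
Governing: weld metal.

φR_n ≈ 542 kN (weld metal governs)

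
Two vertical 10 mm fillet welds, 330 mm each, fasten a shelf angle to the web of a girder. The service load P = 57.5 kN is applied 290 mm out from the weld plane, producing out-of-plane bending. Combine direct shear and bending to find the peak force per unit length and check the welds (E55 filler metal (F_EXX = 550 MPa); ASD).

L_w = 2 × 330 = 660 mm; section modulus (unit throat) S = 2 × L²/6 = 36300 mm².
Direct shear f_v = P/L_w = 57.5×10³/660 = 87.12 N/mm.
Moment M = P × e = 57.5×10³ × 290 = 16675000 N·mm; bending f_b = M/S = 459.4 N/mm.
f_max = √(f_v² + f_b²) = √(87.12² + 459.4²) = 467.6 N/mm.
r_n/Ω = (1/2.0) × 0.6 × 550 × (0.707 × 10) = 1167 N/mm → adequate.

f_max ≈ 468 N/mm; adequate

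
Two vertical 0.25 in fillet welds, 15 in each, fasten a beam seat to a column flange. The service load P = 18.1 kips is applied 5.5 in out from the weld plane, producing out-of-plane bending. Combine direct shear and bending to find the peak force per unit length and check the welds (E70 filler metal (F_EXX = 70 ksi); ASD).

L_w = 2 × 15 = 30 in; section modulus (unit throat) S = 2 × L²/6 = 75 in².
Direct shear f_v = P/L_w = 18.1/30 = 0.6033 kip/in.
Moment M = P × e = 18.1 × 5.5 = 99.55 kip·in; bending f_b = M/S = 1.327 kip/in.
f_max = √(f_v² + f_b²) = √(0.6033² + 1.327²) = 1.458 kip/in.
r_n/Ω = (1/2.0) × 0.6 × 70 × (0.707 × 0.25) = 3.712 kip/in → adequate.

f_max ≈ 1.46 kip/in; adequate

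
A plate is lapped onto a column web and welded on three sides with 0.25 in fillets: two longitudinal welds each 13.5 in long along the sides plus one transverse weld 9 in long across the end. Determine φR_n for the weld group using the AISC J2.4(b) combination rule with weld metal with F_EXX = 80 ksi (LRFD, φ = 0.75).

φR_n ≈ 232 kips

t_e = 0.707 × 0.25 = 0.1767 in.
R_nwl = 0.6 × 80 × 0.1767 × 27 = 229.1 kips (longitudinal, 2 welds).
R_nwt = 0.6 × 80 × 0.1767 × 9 = 76.36 kips (transverse, base value).
(i) R_nwl + R_nwt = 305.4 kips; (ii) 0.85 R_nwl + 1.5 R_nwt = 309.2 kips.
R_n = max = 309.2 kips [governs: (ii)]; φR_n = 231.9 kips.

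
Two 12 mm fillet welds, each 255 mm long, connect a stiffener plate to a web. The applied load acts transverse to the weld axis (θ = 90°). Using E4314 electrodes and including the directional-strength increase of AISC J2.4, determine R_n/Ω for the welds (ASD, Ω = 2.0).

E43XX → F_EXX = 430 MPa.
t_e = 0.707 × 12 = 8.484 mm; A_we = 8.484 × 510 = 4327 mm².
Directional factor: 1.0 + 0.5 sin^1.5(90°) = 1.5.
F_nw = 0.6 × 430 × 1.5 = 387 MPa.
R_n/Ω = (387 × 4327) / 2.0 × 10⁻³ = 837.2 kN.

R_n/Ω ≈ 837 kN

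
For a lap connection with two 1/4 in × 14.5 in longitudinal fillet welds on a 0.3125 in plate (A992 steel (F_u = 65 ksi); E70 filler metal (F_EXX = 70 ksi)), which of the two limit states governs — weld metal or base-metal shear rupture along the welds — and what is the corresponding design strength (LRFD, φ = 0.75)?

t_e = 0.707 × 0.25 = 0.1767 in; L = 29 in.
Weld metal: φR_n = 0.75 × 0.6 × 70 × 0.1767 × 29 = 161.5 kips.
Base metal (shear rupture): φR_n = 0.75 × 0.6 × 65 × 0.3125 × 29 = 265.1 kips.
Governing: weld metal.

φR_n ≈ 161 kips (weld metal governs)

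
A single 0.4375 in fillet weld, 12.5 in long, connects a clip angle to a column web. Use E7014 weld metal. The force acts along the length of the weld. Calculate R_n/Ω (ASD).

E70XX → F_EXX = 70 ksi.
Effective throat t_e = 0.707 × 0.4375 = 0.3093 in.
Total length L = 12.5 in; A_we = 0.3093 × 12.5 = 3.866 in².
F_nw = 0.6 F_EXX = 0.6 × 70 = 42 ksi.
R_n = 42 × 3.866 = 162.4 kip; R_n/Ω = 162.4/2.0 = 81.19 kip.

R_n/Ω ≈ 81.2 kip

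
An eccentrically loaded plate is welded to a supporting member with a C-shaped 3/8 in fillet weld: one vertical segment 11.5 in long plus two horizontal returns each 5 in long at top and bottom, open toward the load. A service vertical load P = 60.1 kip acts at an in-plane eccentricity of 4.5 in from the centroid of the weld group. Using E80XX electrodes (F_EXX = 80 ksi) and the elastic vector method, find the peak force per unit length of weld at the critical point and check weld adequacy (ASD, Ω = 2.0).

Total weld length L_w = 21.5 in. Treat welds as unit-width lines.
Centroid: x̄ = 2×5×2.5 / 21.5 = 1.163 in from the vertical weld.
Polar moment about centroid: J = I_x + I_y = [11.5³/12 + 2×5×5.75²] + [11.5×1.163² + 2(5³/12 + 5×1.337²)] = 511.6 in³.
Direct shear f_v = P/L_w = 60.1 / 21.5 = 2.795 kip/in (vertical).
Torsion M = P·e = 60.1 × 4.5 = 270.45 kip·in.
Critical point at (x, y) = (3.837, 5.75) from centroid. f_tx = M·y/J = 3.039 kip/in; f_ty = M·x/J = 2.028 kip/in.
Resultant f_max = √[f_tx² + (f_v + f_ty)²] = √[3.039² + (2.795 + 2.028)²] = 5.701 kip/in.
Capacity per unit length: r_n/Ω = (1/2.0) × 0.6 × 80 × (0.707 × 0.375) = 6.363 kip/in.
5.701 ≤ 6.363 → adequate.

f_max ≈ 5.7 kip/in; adequate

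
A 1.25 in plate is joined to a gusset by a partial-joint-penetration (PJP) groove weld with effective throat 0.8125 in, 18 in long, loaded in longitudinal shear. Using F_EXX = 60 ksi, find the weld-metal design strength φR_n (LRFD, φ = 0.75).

φR_n ≈ 395 kips

Effective throat (given) t_e = 0.8125 in.
A_we = 0.8125 × 18 = 14.62 in².
F_nw = 0.6 F_EXX = 36 ksi.
φR_n = 0.75 × 36 × 14.62 = 394.9 kips.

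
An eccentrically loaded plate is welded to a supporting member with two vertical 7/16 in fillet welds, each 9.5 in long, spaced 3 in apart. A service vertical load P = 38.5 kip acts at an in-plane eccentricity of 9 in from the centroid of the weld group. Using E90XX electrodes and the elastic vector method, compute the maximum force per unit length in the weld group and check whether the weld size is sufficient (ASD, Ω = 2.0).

f_max ≈ 10.1 kip/in; NOT adequate

E90XX → F_EXX = 90 ksi.
Total weld length L_w = 19 in. Treat welds as unit-width lines.
Polar moment about centroid: J = 2[d³/12 + d(b/2)²] = 2[9.5³/12 + 9.5×1.5²] = 185.6 in³.
Direct shear f_v = P/L_w = 38.5 / 19 = 2.026 kip/in (vertical).
Torsion M = P·e = 38.5 × 9 = 346.5 kip·in.
Critical point at (x, y) = (1.5, 4.75) from centroid. f_tx = M·y/J = 8.866 kip/in; f_ty = M·x/J = 2.8 kip/in.
Resultant f_max = √[f_tx² + (f_v + f_ty)²] = √[8.866² + (2.026 + 2.8)²] = 10.09 kip/in.
Capacity per unit length: r_n/Ω = (1/2.0) × 0.6 × 90 × (0.707 × 0.4375) = 8.351 kip/in.
10.09 > 8.351 → NOT adequate.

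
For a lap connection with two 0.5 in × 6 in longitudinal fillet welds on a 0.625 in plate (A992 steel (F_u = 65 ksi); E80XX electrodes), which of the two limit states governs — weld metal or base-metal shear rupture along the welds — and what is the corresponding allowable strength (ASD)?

R_n/Ω ≈ 102 kip (weld metal governs)

E80XX → F_EXX = 80 ksi.
t_e = 0.707 × 0.5 = 0.3535 in; L = 12 in.
Weld metal: R_n/Ω = (1/2.0) × 0.6 × 80 × 0.3535 × 12 = 101.8 kip.
Base metal (shear rupture): R_n/Ω = (1/2.0) × 0.6 × 65 × 0.625 × 12 = 146.2 kip.
Governing: weld metal.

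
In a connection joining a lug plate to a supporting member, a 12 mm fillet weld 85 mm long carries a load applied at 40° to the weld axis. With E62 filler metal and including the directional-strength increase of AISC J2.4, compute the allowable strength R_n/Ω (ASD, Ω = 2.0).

E62XX → F_EXX = 620 MPa.
t_e = 0.707 × 12 = 8.484 mm; A_we = 8.484 × 85 = 721.1 mm².
Directional factor: 1.0 + 0.5 sin^1.5(40°) = 1.258.
F_nw = 0.6 × 620 × 1.258 = 467.9 MPa.
R_n/Ω = (467.9 × 721.1) / 2.0 × 10⁻³ = 168.7 kN.

R_n/Ω ≈ 169 kN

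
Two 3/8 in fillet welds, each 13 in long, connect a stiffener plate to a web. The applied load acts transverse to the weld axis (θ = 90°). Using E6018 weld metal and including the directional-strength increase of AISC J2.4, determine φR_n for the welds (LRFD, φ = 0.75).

E60XX → F_EXX = 60 ksi.
t_e = 0.707 × 0.375 = 0.2651 in; A_we = 0.2651 × 26 = 6.893 in².
Directional factor: 1.0 + 0.5 sin^1.5(90°) = 1.5.
F_nw = 0.6 × 60 × 1.5 = 54 ksi.
φR_n = 0.75 × 54 × 6.893 = 279.2 kips.

φR_n ≈ 279 kips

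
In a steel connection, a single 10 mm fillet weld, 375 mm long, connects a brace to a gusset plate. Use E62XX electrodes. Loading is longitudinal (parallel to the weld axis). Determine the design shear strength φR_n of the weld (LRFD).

E62XX → F_EXX = 620 MPa.
Effective throat t_e = 0.707 × 10 = 7.07 mm.
Total length L = 375 mm; A_we = 7.07 × 375 = 2651 mm².
F_nw = 0.6 F_EXX = 0.6 × 620 = 372 MPa.
φR_n = 0.75 × 372 × 2651 × 10⁻³ = 739.7 kN.

φR_n ≈ 740 kN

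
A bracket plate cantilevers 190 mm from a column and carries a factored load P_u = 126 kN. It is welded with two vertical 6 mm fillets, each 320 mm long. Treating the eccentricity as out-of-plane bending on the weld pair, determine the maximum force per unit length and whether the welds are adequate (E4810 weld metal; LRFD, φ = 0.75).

f_max ≈ 728 N/mm; adequate

E48XX → F_EXX = 480 MPa.
L_w = 2 × 320 = 640 mm; section modulus (unit throat) S = 2 × L²/6 = 34130 mm².
Direct shear f_v = P/L_w = 126×10³/640 = 196.9 N/mm.
Moment M = P × e = 126×10³ × 190 = 23940000 N·mm; bending f_b = M/S = 701.4 N/mm.
f_max = √(f_v² + f_b²) = √(196.9² + 701.4²) = 728.5 N/mm.
φr_n = 0.75 × 0.6 × 480 × (0.707 × 6) = 916.3 N/mm → adequate.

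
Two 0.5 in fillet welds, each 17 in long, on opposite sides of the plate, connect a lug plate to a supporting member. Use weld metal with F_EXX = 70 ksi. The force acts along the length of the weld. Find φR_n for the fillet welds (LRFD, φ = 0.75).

φR_n ≈ 379 kip

Effective throat t_e = 0.707 × 0.5 = 0.3535 in.
Total length L = 34 in; A_we = 0.3535 × 34 = 12.02 in².
F_nw = 0.6 F_EXX = 0.6 × 70 = 42 ksi.
φR_n = 0.75 × 42 × 12.02 = 378.6 kip.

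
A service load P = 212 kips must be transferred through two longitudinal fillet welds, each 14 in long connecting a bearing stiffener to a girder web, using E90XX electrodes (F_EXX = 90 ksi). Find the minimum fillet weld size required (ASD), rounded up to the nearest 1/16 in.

Total weld length L = 28 in.
Required throat t_e = P × Ω / (0.6 F_EXX × L) = 212 × 2.0 / (0.6 × 90 × 28) = 0.2804 in.
Required leg w = t_e / 0.707 = 0.3966 in → use 7/16 in.

w = 7/16 in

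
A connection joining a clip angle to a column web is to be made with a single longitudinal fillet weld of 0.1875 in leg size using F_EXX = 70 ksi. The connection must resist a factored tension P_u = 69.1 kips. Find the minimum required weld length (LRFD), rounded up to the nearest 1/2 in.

L = 17 in

Throat t_e = 0.707 × 0.1875 = 0.1326 in.
φr_n = 0.75 × 0.6 × 70 × 0.1326 = 4.176 kips/in.
L_req = P_u / φr_n = 69.1 / 4.176 = 16.55 in total.
Round up → use L = 17 in.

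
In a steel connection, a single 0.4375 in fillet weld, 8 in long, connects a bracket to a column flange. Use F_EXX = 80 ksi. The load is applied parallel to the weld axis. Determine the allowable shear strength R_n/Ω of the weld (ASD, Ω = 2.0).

Effective throat t_e = 0.707 × 0.4375 = 0.3093 in.
Total length L = 8 in; A_we = 0.3093 × 8 = 2.474 in².
F_nw = 0.6 F_EXX = 0.6 × 80 = 48 ksi.
R_n = 48 × 2.474 = 118.8 kips; R_n/Ω = 118.8/2.0 = 59.39 kips.

R_n/Ω ≈ 59.4 kips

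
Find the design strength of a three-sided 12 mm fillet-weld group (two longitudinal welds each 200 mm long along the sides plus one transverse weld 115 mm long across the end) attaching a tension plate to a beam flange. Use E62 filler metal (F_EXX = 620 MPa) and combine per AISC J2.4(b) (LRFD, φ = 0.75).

φR_n ≈ 1220 kN

t_e = 0.707 × 12 = 8.484 mm.
R_nwl = 0.6 × 620 × 8.484 × 400 × 10⁻³ = 1262 kN (longitudinal, 2 welds).
R_nwt = 0.6 × 620 × 8.484 × 115 × 10⁻³ = 362.9 kN (transverse, base value).
(i) R_nwl + R_nwt = 1625 kN; (ii) 0.85 R_nwl + 1.5 R_nwt = 1617 kN.
R_n = max = 1625 kN [governs: (i)]; φR_n = 1219 kN.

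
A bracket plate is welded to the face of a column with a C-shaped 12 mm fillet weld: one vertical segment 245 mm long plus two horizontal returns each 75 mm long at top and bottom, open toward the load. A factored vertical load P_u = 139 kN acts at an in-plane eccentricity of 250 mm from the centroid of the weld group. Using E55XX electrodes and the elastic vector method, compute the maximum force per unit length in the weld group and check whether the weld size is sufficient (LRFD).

E55XX → F_EXX = 550 MPa.
Total weld length L_w = 395 mm. Treat welds as unit-width lines.
Centroid: x̄ = 2×75×37.5 / 395 = 14.24 mm from the vertical weld.
Polar moment about centroid: J = I_x + I_y = [245³/12 + 2×75×122.5²] + [245×14.24² + 2(75³/12 + 75×23.26²)] = 3678000 mm³.
Direct shear f_v = P/L_w = 139×10³ / 395 = 351.9 N/mm (vertical).
Torsion M = P·e = 139×10³ × 250 = 34750000 N·mm.
Critical point at (x, y) = (60.76, 122.5) from centroid. f_tx = M·y/J = 1158 N/mm; f_ty = M·x/J = 574.1 N/mm.
Resultant f_max = √[f_tx² + (f_v + f_ty)²] = √[1158² + (351.9 + 574.1)²] = 1482 N/mm.
Capacity per unit length: φr_n = 0.75 × 0.6 × 550 × (0.707 × 12) = 2100 N/mm.
1482 ≤ 2100 → adequate.

f_max ≈ 1480 N/mm; adequate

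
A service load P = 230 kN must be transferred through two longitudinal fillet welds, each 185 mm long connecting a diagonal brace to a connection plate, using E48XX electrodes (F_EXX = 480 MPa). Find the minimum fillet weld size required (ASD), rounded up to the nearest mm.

Total weld length L = 370 mm.
Required throat t_e = P × Ω / (0.6 F_EXX × L) = 230 × 2.0 / (0.6 × 480 × 370 × 10⁻³) = 4.317 mm.
Required leg w = t_e / 0.707 = 6.106 mm → use 7 mm.

w = 7 mm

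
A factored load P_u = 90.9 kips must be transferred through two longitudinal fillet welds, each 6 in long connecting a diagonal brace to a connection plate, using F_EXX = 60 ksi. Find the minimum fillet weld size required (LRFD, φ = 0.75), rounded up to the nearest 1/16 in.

Total weld length L = 12 in.
Required throat t_e = P_u / (φ × 0.6 F_EXX × L) = 90.9 / (0.75 × 0.6 × 60 × 12) = 0.2806 in.
Required leg w = t_e / 0.707 = 0.3968 in → use 7/16 in.

w = 7/16 in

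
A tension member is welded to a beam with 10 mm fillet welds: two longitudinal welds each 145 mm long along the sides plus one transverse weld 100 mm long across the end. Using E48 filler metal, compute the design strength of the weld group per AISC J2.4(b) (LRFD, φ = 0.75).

φR_n ≈ 606 kN

E48XX → F_EXX = 480 MPa.
t_e = 0.707 × 10 = 7.07 mm.
R_nwl = 0.6 × 480 × 7.07 × 290 × 10⁻³ = 590.5 kN (longitudinal, 2 welds).
R_nwt = 0.6 × 480 × 7.07 × 100 × 10⁻³ = 203.6 kN (transverse, base value).
(i) R_nwl + R_nwt = 794.1 kN; (ii) 0.85 R_nwl + 1.5 R_nwt = 807.3 kN.
R_n = max = 807.3 kN [governs: (ii)]; φR_n = 605.5 kN.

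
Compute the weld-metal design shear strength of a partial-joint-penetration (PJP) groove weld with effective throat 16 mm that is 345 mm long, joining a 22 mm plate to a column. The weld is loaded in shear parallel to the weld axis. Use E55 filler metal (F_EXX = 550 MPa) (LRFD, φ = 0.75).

Effective throat (given) t_e = 16 mm.
A_we = 16 × 345 = 5520 mm².
F_nw = 0.6 F_EXX = 330 MPa.
φR_n = 0.75 × 330 × 5520 × 10⁻³ = 1366 kN.

φR_n ≈ 1370 kN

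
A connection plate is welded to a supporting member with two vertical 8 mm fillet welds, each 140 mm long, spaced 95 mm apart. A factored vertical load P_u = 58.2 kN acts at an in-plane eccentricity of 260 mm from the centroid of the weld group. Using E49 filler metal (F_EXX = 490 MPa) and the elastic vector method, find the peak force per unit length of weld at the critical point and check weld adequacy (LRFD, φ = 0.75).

Total weld length L_w = 280 mm. Treat welds as unit-width lines.
Polar moment about centroid: J = 2[d³/12 + d(b/2)²] = 2[140³/12 + 140×47.5²] = 1089000 mm³.
Direct shear f_v = P/L_w = 58.2×10³ / 280 = 207.9 N/mm (vertical).
Torsion M = P·e = 58.2×10³ × 260 = 15132000 N·mm.
Critical point at (x, y) = (47.5, 70) from centroid. f_tx = M·y/J = 972.6 N/mm; f_ty = M·x/J = 660 N/mm.
Resultant f_max = √[f_tx² + (f_v + f_ty)²] = √[972.6² + (207.9 + 660)²] = 1303 N/mm.
Capacity per unit length: φr_n = 0.75 × 0.6 × 490 × (0.707 × 8) = 1247 N/mm.
1303 > 1247 → NOT adequate.

f_max ≈ 1300 N/mm; NOT adequate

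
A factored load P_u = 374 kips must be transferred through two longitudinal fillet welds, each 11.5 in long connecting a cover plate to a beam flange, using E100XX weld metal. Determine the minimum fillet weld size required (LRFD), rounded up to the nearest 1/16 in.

E100XX → F_EXX = 100 ksi.
Total weld length L = 23 in.
Required throat t_e = P_u / (φ × 0.6 F_EXX × L) = 374 / (0.75 × 0.6 × 100 × 23) = 0.3614 in.
Required leg w = t_e / 0.707 = 0.5111 in → use 9/16 in.

w = 9/16 in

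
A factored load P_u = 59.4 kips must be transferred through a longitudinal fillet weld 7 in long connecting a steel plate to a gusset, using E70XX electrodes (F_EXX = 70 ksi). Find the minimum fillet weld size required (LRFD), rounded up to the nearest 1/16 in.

Total weld length L = 7 in.
Required throat t_e = P_u / (φ × 0.6 F_EXX × L) = 59.4 / (0.75 × 0.6 × 70 × 7) = 0.2694 in.
Required leg w = t_e / 0.707 = 0.381 in → use 7/16 in.

w = 7/16 in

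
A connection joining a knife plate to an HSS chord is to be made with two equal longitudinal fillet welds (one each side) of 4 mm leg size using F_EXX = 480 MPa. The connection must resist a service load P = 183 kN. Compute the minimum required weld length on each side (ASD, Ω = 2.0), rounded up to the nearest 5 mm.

L = 225 mm on each side

Throat t_e = 0.707 × 4 = 2.828 mm.
r_n/Ω = (0.6 × 480 × 2.828) / 2.0 = 407.2 N/mm = 0.4072 kN/mm.
L_req = P / (r_n/Ω) = 183 / 0.4072 = 449.4 mm total.
Per side: 449.4 / 2 = 224.7 mm.
Round up → use L = 225 mm on each side.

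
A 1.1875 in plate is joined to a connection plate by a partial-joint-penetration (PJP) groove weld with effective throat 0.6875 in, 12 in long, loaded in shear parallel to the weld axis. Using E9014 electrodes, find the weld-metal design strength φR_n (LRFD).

φR_n ≈ 334 kips

E90XX → F_EXX = 90 ksi.
Effective throat (given) t_e = 0.6875 in.
A_we = 0.6875 × 12 = 8.25 in².
F_nw = 0.6 F_EXX = 54 ksi.
φR_n = 0.75 × 54 × 8.25 = 334.1 kips.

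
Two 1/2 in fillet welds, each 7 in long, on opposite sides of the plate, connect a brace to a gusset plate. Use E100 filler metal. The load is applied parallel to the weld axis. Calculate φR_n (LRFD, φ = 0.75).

E100XX → F_EXX = 100 ksi.
Effective throat t_e = 0.707 × 0.5 = 0.3535 in.
Total length L = 14 in; A_we = 0.3535 × 14 = 4.949 in².
F_nw = 0.6 F_EXX = 0.6 × 100 = 60 ksi.
φR_n = 0.75 × 60 × 4.949 = 222.7 kip.

φR_n ≈ 223 kip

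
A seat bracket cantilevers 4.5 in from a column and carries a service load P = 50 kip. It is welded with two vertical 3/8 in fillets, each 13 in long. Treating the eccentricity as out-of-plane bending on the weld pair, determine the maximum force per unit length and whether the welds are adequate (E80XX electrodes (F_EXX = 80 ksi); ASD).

L_w = 2 × 13 = 26 in; section modulus (unit throat) S = 2 × L²/6 = 56.33 in².
Direct shear f_v = P/L_w = 50/26 = 1.923 kip/in.
Moment M = P × e = 50 × 4.5 = 225 kip·in; bending f_b = M/S = 3.994 kip/in.
f_max = √(f_v² + f_b²) = √(1.923² + 3.994²) = 4.433 kip/in.
r_n/Ω = (1/2.0) × 0.6 × 80 × (0.707 × 0.375) = 6.363 kip/in → adequate.

f_max ≈ 4.43 kip/in; adequate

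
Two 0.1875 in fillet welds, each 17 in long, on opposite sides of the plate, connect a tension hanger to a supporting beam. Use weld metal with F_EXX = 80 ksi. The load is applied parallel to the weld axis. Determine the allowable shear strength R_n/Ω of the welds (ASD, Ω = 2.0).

Effective throat t_e = 0.707 × 0.1875 = 0.1326 in.
Total length L = 34 in; A_we = 0.1326 × 34 = 4.507 in².
F_nw = 0.6 F_EXX = 0.6 × 80 = 48 ksi.
R_n = 48 × 4.507 = 216.3 kips; R_n/Ω = 216.3/2.0 = 108.2 kips.

R_n/Ω ≈ 108 kips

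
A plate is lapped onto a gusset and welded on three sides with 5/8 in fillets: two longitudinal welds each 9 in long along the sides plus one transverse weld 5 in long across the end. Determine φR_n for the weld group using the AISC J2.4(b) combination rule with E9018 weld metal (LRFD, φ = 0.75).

E90XX → F_EXX = 90 ksi.
t_e = 0.707 × 0.625 = 0.4419 in.
R_nwl = 0.6 × 90 × 0.4419 × 18 = 429.5 kips (longitudinal, 2 welds).
R_nwt = 0.6 × 90 × 0.4419 × 5 = 119.3 kips (transverse, base value).
(i) R_nwl + R_nwt = 548.8 kips; (ii) 0.85 R_nwl + 1.5 R_nwt = 544 kips.
R_n = max = 548.8 kips [governs: (i)]; φR_n = 411.6 kips.

φR_n ≈ 412 kips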